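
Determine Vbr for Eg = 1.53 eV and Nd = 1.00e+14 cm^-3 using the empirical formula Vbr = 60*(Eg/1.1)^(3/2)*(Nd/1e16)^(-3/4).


Step 1: Eg/1.1 = 1.53/1.1 = 1.390909
Step 2: (Eg/1.1)^1.5 = 1.390909^1.5 = 1.640394
Step 3: (Nd/1e16)^(-0.75) = (0.01)^(-0.75) = 31.622777
Step 4: Vbr = 60 * 1.640394 * 31.622777 = 3112.4 V

3112.4


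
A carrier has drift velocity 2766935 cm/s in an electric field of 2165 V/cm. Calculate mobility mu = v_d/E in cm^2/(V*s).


Step 1: mu = v_d / E
Step 2: mu = 2766935 / 2165
Step 3: mu = 1278.03 cm^2/(V*s)

1278.03


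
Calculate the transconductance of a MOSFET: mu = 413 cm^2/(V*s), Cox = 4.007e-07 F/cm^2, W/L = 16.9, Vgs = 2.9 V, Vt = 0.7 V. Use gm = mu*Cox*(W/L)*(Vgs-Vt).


Step 1: Vov = Vgs - Vt = 2.9 - 0.7 = 2.2 V
Step 2: gm = mu * Cox * (W/L) * Vov
Step 3: gm = 413 * 4.007e-07 * 16.9 * 2.2 = 6.15e-03 S

6.15e-03


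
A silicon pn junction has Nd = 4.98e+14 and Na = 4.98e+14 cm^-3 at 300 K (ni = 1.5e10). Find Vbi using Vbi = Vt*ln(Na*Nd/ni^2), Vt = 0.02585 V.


Step 1: Compute Na*Nd/ni^2 = 4.98e+14 * 4.98e+14 / (1.5e10)^2 = 1.1022e+09
Step 2: ln(1.1022e+09) = 20.8206
Step 3: Vbi = 0.02585 * 20.8206 = 0.538 V

0.538


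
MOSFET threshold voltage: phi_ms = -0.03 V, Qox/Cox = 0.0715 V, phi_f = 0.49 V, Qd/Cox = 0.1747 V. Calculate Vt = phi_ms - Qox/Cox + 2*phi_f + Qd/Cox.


Step 1: Vt = phi_ms - Qox/Cox + 2*phi_f + Qd/Cox
Step 2: Vt = -0.03 - 0.0715 + 2*0.49 + 0.1747
Step 3: Vt = -0.03 - 0.0715 + 0.98 + 0.1747
Step 4: Vt = 1.0532 V

1.0532


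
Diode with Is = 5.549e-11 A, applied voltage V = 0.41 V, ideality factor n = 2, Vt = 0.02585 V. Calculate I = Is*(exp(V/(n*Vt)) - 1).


Step 1: V/(n*Vt) = 0.41/(2*0.02585) = 7.9304
Step 2: exp(7.9304) = 2.7805e+03
Step 3: I = 5.549e-11 * (2.7805e+03 - 1) = 1.54e-07 A

1.54e-07


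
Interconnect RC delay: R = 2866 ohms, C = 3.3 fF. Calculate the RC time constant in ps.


Step 1: tau = R * C
Step 2: tau = 2866 * 3.3 fF = 2866 * 3.3e-15 F
Step 3: tau = 9.4578e-12 s = 9.4578 ps

9.4578


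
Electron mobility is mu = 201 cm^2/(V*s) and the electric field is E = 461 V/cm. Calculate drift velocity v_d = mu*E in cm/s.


Step 1: v_d = mu * E
Step 2: v_d = 201 * 461 = 92661
Step 3: v_d = 9.27e+04 cm/s

9.27e+04


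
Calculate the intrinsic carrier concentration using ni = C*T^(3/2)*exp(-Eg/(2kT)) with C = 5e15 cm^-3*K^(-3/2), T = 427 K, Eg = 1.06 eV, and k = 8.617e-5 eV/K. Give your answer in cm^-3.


Step 1: Compute kT = 8.617e-5 * 427 = 0.03679459 eV
Step 2: Exponent = -Eg/(2kT) = -1.06/(2*0.03679459) = -14.40429
Step 3: T^(3/2) = 427^1.5 = 8823.52
Step 4: ni = 5e15 * 8823.52 * exp(-14.40429) = 2.45e+13 cm^-3

2.45e+13


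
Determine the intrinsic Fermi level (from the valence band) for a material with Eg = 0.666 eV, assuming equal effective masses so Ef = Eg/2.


Step 1: For an intrinsic semiconductor, the Fermi level sits at midgap.
Step 2: Ef = Eg / 2 = 0.666 / 2 = 0.333 eV

0.333


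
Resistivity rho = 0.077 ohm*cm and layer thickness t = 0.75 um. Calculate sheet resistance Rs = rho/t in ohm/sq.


Step 1: Convert thickness to cm: t = 0.75 um = 7.5000e-05 cm
Step 2: Rs = rho / t = 0.077 / 7.5000e-05
Step 3: Rs = 1026.7 ohm/sq

1026.7


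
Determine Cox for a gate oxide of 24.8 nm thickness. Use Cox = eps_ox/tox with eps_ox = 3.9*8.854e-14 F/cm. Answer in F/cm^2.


Step 1: eps_ox = 3.9 * 8.854e-14 = 3.45306e-13 F/cm
Step 2: tox in cm = 24.8 nm * 1e-7 = 2.4800e-06 cm
Step 3: Cox = 3.45306e-13 / 2.4800e-06 = 1.39e-07 F/cm^2

1.39e-07


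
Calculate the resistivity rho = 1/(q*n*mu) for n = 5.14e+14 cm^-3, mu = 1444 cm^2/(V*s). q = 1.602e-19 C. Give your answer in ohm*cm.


Step 1: sigma = q * n * mu = 1.602e-19 * 5.14e+14 * 1444 = 1.18903e-01 S/cm
Step 2: rho = 1 / sigma = 1 / 1.18903e-01 = 8.41 ohm*cm

8.41


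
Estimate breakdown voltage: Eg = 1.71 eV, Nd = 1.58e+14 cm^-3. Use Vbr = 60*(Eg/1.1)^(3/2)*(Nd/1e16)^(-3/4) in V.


Step 1: Eg/1.1 = 1.71/1.1 = 1.554545
Step 2: (Eg/1.1)^1.5 = 1.554545^1.5 = 1.938228
Step 3: (Nd/1e16)^(-0.75) = (0.0158)^(-0.75) = 22.439190
Step 4: Vbr = 60 * 1.938228 * 22.439190 = 2609.5 V

2609.5


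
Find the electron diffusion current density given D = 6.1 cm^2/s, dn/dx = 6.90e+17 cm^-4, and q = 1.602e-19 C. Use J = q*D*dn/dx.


Step 1: J = q * D * (dn/dx)
Step 2: J = 1.602e-19 * 6.1 * 6.90e+17
Step 3: J = 6.74e-01 A/cm^2

6.74e-01


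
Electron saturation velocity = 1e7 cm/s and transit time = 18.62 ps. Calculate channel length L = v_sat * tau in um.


Step 1: tau in seconds = 18.62 ps * 1e-12 = 1.8620e-11 s
Step 2: L = v_sat * tau = 1e7 * 1.8620e-11 = 1.8620e-04 cm
Step 3: L in um = 1.8620e-04 * 1e4 = 1.862 um

1.862


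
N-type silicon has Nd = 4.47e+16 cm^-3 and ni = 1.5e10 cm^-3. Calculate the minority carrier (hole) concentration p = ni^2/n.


Step 1: Since Nd >> ni, n ≈ Nd = 4.47e+16 cm^-3
Step 2: p = ni^2 / n = (1.5e10)^2 / 4.47e+16
Step 3: p = 2.25e20 / 4.47e+16 = 5.03e+03 cm^-3

5.03e+03


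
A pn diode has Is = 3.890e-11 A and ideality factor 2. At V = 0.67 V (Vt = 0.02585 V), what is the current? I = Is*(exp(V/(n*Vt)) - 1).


Step 1: V/(n*Vt) = 0.67/(2*0.02585) = 12.9594
Step 2: exp(12.9594) = 4.2481e+05
Step 3: I = 3.890e-11 * (4.2481e+05 - 1) = 1.65e-05 A

1.65e-05


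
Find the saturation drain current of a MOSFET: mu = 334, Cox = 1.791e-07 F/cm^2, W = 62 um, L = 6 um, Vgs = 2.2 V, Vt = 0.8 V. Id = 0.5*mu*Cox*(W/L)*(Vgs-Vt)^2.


Step 1: Overdrive voltage Vov = Vgs - Vt = 2.2 - 0.8 = 1.4 V
Step 2: W/L = 62/6 = 10.3333
Step 3: Id = 0.5 * 334 * 1.791e-07 * 10.3333 * 1.4^2
Step 4: Id = 6.06e-04 A

6.06e-04


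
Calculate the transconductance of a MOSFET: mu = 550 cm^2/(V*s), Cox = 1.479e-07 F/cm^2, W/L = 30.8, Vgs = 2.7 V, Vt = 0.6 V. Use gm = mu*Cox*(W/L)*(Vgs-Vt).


Step 1: Vov = Vgs - Vt = 2.7 - 0.6 = 2.1 V
Step 2: gm = mu * Cox * (W/L) * Vov
Step 3: gm = 550 * 1.479e-07 * 30.8 * 2.1 = 5.26e-03 S

5.26e-03


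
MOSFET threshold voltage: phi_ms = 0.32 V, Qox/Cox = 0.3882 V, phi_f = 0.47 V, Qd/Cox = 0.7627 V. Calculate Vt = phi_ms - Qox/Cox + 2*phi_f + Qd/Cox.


Step 1: Vt = phi_ms - Qox/Cox + 2*phi_f + Qd/Cox
Step 2: Vt = 0.32 - 0.3882 + 2*0.47 + 0.7627
Step 3: Vt = 0.32 - 0.3882 + 0.94 + 0.7627
Step 4: Vt = 1.6345 V

1.6345


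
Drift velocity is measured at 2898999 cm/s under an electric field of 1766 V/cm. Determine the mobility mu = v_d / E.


Step 1: mu = v_d / E
Step 2: mu = 2898999 / 1766
Step 3: mu = 1641.56 cm^2/(V*s)

1641.56


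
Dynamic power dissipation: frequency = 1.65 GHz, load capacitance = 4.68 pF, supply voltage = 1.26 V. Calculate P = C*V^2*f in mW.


Step 1: V^2 = 1.26^2 = 1.5876 V^2
Step 2: P = C*V^2*f = 4.68e-12 F * 1.5876 * 1.65e9 Hz
Step 3: P = 1.22594472e-02 W
Step 4: P = 12.259 mW

12.259


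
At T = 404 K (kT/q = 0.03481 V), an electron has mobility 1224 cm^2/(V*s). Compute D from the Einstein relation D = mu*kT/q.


Step 1: D = mu * (kT/q)
Step 2: D = 1224 * 0.03481
Step 3: D = 42.61 cm^2/s

42.61


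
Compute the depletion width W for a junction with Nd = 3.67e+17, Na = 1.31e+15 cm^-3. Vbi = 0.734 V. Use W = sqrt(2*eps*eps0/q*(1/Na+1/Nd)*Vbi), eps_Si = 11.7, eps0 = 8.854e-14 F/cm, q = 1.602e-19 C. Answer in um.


Step 1: 1/Na + 1/Nd = 1/1.31e+15 + 1/3.67e+17 = 7.66084e-16
Step 2: 2*eps*eps0/q = 2*11.7*8.854e-14/1.602e-19 = 1.293281e+07
Step 3: W^2 = 1.293281e+07 * 7.66084e-16 * 0.734 = 7.27219e-09
Step 4: W = sqrt(7.27219e-09) = 8.528e-05 cm = 0.8528 um

0.8528


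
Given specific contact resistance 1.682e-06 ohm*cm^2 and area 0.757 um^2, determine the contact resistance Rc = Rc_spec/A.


Step 1: Convert area to cm^2: 0.757 um^2 = 7.5700e-09 cm^2
Step 2: Rc = Rc_spec / A = 1.682e-06 / 7.5700e-09
Step 3: Rc = 2.22e+02 ohms

2.22e+02


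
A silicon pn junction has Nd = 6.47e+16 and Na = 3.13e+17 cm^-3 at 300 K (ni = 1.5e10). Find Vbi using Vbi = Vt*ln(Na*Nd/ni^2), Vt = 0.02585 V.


Step 1: Compute Na*Nd/ni^2 = 3.13e+17 * 6.47e+16 / (1.5e10)^2 = 9.0005e+13
Step 2: ln(9.0005e+13) = 32.1309
Step 3: Vbi = 0.02585 * 32.1309 = 0.831 V

0.831


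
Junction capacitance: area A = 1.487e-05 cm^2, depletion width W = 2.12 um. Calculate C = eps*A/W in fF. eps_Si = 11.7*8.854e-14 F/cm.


Step 1: eps_Si = 11.7 * 8.854e-14 = 1.035918e-12 F/cm
Step 2: W in cm = 2.12 * 1e-4 = 2.12e-04 cm
Step 3: C = 1.035918e-12 * 1.487e-05 / 2.12e-04 = 7.266085e-14 F
Step 4: C = 72.66 fF

72.66


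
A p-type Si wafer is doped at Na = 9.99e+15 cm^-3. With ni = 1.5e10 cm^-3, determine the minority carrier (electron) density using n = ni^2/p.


Step 1: Majority hole concentration p ≈ Na = 9.99e+15 cm^-3
Step 2: n = ni^2 / Na = (1.5e10)^2 / 9.99e+15
Step 3: n = 2.25e+04 cm^-3

2.25e+04


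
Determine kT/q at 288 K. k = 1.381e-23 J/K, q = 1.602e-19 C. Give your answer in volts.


Step 1: kT = 1.381e-23 * 288 = 3.97728e-21 J
Step 2: Vt = kT/q = 3.97728e-21 / 1.602e-19
Step 3: Vt = 0.02483 V

0.02483


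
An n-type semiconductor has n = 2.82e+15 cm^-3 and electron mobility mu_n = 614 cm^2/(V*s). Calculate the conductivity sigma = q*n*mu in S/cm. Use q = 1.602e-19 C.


Step 1: sigma = q * n * mu
Step 2: sigma = 1.602e-19 * 2.82e+15 * 614
Step 3: sigma = 2.774e-01 S/cm

2.774e-01


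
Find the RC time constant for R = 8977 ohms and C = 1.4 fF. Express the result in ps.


Step 1: tau = R * C
Step 2: tau = 8977 * 1.4 fF = 8977 * 1.4e-15 F
Step 3: tau = 1.25678e-11 s = 12.5678 ps

12.5678


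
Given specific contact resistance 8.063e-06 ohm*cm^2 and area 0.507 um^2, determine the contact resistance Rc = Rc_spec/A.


Step 1: Convert area to cm^2: 0.507 um^2 = 5.0700e-09 cm^2
Step 2: Rc = Rc_spec / A = 8.063e-06 / 5.0700e-09
Step 3: Rc = 1.59e+03 ohms

1.59e+03


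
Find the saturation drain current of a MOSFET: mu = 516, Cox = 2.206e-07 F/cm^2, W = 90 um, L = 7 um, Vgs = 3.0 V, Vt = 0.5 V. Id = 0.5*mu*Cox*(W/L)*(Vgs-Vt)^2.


Step 1: Overdrive voltage Vov = Vgs - Vt = 3.0 - 0.5 = 2.5 V
Step 2: W/L = 90/7 = 12.8571
Step 3: Id = 0.5 * 516 * 2.206e-07 * 12.8571 * 2.5^2
Step 4: Id = 4.57e-03 A

4.57e-03


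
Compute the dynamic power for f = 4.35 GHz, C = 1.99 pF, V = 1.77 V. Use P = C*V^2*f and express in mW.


Step 1: V^2 = 1.77^2 = 3.1329 V^2
Step 2: P = C*V^2*f = 1.99e-12 F * 3.1329 * 4.35e9 Hz
Step 3: P = 2.711994885e-02 W
Step 4: P = 27.12 mW

27.12


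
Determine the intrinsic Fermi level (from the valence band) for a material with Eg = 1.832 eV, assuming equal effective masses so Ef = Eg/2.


Step 1: For an intrinsic semiconductor, the Fermi level sits at midgap.
Step 2: Ef = Eg / 2 = 1.832 / 2 = 0.916 eV

0.916


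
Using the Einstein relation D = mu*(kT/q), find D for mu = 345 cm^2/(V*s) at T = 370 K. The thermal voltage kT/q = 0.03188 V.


Step 1: D = mu * (kT/q)
Step 2: D = 345 * 0.03188
Step 3: D = 11.0 cm^2/s

11.0


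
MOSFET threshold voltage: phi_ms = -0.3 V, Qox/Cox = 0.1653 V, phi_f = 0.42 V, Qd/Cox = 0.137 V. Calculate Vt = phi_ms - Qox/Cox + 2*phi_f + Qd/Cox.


Step 1: Vt = phi_ms - Qox/Cox + 2*phi_f + Qd/Cox
Step 2: Vt = -0.3 - 0.1653 + 2*0.42 + 0.137
Step 3: Vt = -0.3 - 0.1653 + 0.84 + 0.137
Step 4: Vt = 0.5117 V

0.5117


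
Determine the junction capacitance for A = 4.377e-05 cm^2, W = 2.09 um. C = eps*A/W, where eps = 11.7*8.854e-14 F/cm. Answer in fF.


Step 1: eps_Si = 11.7 * 8.854e-14 = 1.035918e-12 F/cm
Step 2: W in cm = 2.09 * 1e-4 = 2.09e-04 cm
Step 3: C = 1.035918e-12 * 4.377e-05 / 2.09e-04 = 2.169480e-13 F
Step 4: C = 216.95 fF

216.95


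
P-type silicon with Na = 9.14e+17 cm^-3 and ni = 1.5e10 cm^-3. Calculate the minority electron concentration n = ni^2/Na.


Step 1: Majority hole concentration p ≈ Na = 9.14e+17 cm^-3
Step 2: n = ni^2 / Na = (1.5e10)^2 / 9.14e+17
Step 3: n = 2.46e+02 cm^-3

2.46e+02


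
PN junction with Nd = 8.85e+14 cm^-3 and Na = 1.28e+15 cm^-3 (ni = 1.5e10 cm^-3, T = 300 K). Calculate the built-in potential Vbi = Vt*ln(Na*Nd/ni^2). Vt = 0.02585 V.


Step 1: Compute Na*Nd/ni^2 = 1.28e+15 * 8.85e+14 / (1.5e10)^2 = 5.0347e+09
Step 2: ln(5.0347e+09) = 22.3396
Step 3: Vbi = 0.02585 * 22.3396 = 0.577 V

0.577


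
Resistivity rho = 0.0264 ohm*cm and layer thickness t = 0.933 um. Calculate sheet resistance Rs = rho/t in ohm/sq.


Step 1: Convert thickness to cm: t = 0.933 um = 9.3300e-05 cm
Step 2: Rs = rho / t = 0.0264 / 9.3300e-05
Step 3: Rs = 283.0 ohm/sq

283.0


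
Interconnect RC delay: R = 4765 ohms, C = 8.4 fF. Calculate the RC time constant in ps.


Step 1: tau = R * C
Step 2: tau = 4765 * 8.4 fF = 4765 * 8.4e-15 F
Step 3: tau = 4.0026e-11 s = 40.026 ps

40.026


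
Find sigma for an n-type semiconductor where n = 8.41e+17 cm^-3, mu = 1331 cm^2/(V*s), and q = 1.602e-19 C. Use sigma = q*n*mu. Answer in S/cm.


Step 1: sigma = q * n * mu
Step 2: sigma = 1.602e-19 * 8.41e+17 * 1331
Step 3: sigma = 1.793e+02 S/cm

1.793e+02


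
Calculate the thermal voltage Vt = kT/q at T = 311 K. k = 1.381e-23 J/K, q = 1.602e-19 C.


Step 1: kT = 1.381e-23 * 311 = 4.29491e-21 J
Step 2: Vt = kT/q = 4.29491e-21 / 1.602e-19
Step 3: Vt = 0.02681 V

0.02681


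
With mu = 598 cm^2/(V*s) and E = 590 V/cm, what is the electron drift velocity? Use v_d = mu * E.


Step 1: v_d = mu * E
Step 2: v_d = 598 * 590 = 352820
Step 3: v_d = 3.53e+05 cm/s

3.53e+05


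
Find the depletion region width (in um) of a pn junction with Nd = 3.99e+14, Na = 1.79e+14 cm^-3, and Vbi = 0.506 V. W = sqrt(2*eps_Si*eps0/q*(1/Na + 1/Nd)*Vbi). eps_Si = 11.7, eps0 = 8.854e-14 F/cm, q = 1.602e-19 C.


Step 1: 1/Na + 1/Nd = 1/1.79e+14 + 1/3.99e+14 = 8.09286e-15
Step 2: 2*eps*eps0/q = 2*11.7*8.854e-14/1.602e-19 = 1.293281e+07
Step 3: W^2 = 1.293281e+07 * 8.09286e-15 * 0.506 = 5.29597e-08
Step 4: W = sqrt(5.29597e-08) = 2.301e-04 cm = 2.301 um

2.301


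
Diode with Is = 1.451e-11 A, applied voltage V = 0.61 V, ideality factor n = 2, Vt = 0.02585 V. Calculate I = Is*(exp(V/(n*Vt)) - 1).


Step 1: V/(n*Vt) = 0.61/(2*0.02585) = 11.7988
Step 2: exp(11.7988) = 1.3309e+05
Step 3: I = 1.451e-11 * (1.3309e+05 - 1) = 1.93e-06 A

1.93e-06


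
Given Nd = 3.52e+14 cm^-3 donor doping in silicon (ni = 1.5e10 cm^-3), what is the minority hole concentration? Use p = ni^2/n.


Step 1: Since Nd >> ni, n ≈ Nd = 3.52e+14 cm^-3
Step 2: p = ni^2 / n = (1.5e10)^2 / 3.52e+14
Step 3: p = 2.25e20 / 3.52e+14 = 6.39e+05 cm^-3

6.39e+05


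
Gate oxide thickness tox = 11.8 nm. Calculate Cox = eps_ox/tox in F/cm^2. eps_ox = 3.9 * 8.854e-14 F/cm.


Step 1: eps_ox = 3.9 * 8.854e-14 = 3.45306e-13 F/cm
Step 2: tox in cm = 11.8 nm * 1e-7 = 1.1800e-06 cm
Step 3: Cox = 3.45306e-13 / 1.1800e-06 = 2.93e-07 F/cm^2

2.93e-07


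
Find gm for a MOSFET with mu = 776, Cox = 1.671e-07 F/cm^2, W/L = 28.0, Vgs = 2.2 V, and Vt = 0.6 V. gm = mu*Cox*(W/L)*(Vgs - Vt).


Step 1: Vov = Vgs - Vt = 2.2 - 0.6 = 1.6 V
Step 2: gm = mu * Cox * (W/L) * Vov
Step 3: gm = 776 * 1.671e-07 * 28.0 * 1.6 = 5.81e-03 S

5.81e-03


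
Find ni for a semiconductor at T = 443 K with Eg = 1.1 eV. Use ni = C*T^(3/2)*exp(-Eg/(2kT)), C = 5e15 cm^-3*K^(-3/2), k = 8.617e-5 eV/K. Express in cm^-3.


Step 1: Compute kT = 8.617e-5 * 443 = 0.03817331 eV
Step 2: Exponent = -Eg/(2kT) = -1.1/(2*0.03817331) = -14.40797
Step 3: T^(3/2) = 443^1.5 = 9324.07
Step 4: ni = 5e15 * 9324.07 * exp(-14.40797) = 2.58e+13 cm^-3

2.58e+13


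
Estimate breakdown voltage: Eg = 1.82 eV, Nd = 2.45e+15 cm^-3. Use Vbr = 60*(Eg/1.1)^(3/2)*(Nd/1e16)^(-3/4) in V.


Step 1: Eg/1.1 = 1.82/1.1 = 1.654545
Step 2: (Eg/1.1)^1.5 = 1.654545^1.5 = 2.128227
Step 3: (Nd/1e16)^(-0.75) = (0.245)^(-0.75) = 2.871610
Step 4: Vbr = 60 * 2.128227 * 2.871610 = 366.7 V

366.7


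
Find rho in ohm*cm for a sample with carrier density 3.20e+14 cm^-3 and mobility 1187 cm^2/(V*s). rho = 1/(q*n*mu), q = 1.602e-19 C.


Step 1: sigma = q * n * mu = 1.602e-19 * 3.20e+14 * 1187 = 6.08504e-02 S/cm
Step 2: rho = 1 / sigma = 1 / 6.08504e-02 = 16.43 ohm*cm

16.43


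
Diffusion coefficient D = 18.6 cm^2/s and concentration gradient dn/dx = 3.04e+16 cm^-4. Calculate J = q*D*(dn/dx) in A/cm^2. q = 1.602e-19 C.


Step 1: J = q * D * (dn/dx)
Step 2: J = 1.602e-19 * 18.6 * 3.04e+16
Step 3: J = 9.06e-02 A/cm^2

9.06e-02


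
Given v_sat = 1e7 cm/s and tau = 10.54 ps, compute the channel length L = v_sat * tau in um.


Step 1: tau in seconds = 10.54 ps * 1e-12 = 1.0540e-11 s
Step 2: L = v_sat * tau = 1e7 * 1.0540e-11 = 1.0540e-04 cm
Step 3: L in um = 1.0540e-04 * 1e4 = 1.054 um

1.054


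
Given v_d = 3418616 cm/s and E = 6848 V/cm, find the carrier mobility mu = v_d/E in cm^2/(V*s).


Step 1: mu = v_d / E
Step 2: mu = 3418616 / 6848
Step 3: mu = 499.21 cm^2/(V*s)

499.21


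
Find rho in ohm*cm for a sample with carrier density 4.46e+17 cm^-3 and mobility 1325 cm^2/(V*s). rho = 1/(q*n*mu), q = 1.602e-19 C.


Step 1: sigma = q * n * mu = 1.602e-19 * 4.46e+17 * 1325 = 9.46702e+01 S/cm
Step 2: rho = 1 / sigma = 1 / 9.46702e+01 = 0.01056 ohm*cm

0.01056


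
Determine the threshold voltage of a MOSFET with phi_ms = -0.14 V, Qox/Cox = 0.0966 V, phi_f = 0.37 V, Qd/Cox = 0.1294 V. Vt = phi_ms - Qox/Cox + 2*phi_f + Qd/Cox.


Step 1: Vt = phi_ms - Qox/Cox + 2*phi_f + Qd/Cox
Step 2: Vt = -0.14 - 0.0966 + 2*0.37 + 0.1294
Step 3: Vt = -0.14 - 0.0966 + 0.74 + 0.1294
Step 4: Vt = 0.6328 V

0.6328


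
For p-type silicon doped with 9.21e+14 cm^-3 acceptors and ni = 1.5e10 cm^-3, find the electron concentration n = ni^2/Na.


Step 1: Majority hole concentration p ≈ Na = 9.21e+14 cm^-3
Step 2: n = ni^2 / Na = (1.5e10)^2 / 9.21e+14
Step 3: n = 2.44e+05 cm^-3

2.44e+05


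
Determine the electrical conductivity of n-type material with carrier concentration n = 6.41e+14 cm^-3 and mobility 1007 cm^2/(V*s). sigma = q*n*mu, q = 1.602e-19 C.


Step 1: sigma = q * n * mu
Step 2: sigma = 1.602e-19 * 6.41e+14 * 1007
Step 3: sigma = 1.034e-01 S/cm

1.034e-01


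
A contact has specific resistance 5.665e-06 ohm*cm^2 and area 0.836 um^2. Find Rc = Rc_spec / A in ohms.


Step 1: Convert area to cm^2: 0.836 um^2 = 8.3600e-09 cm^2
Step 2: Rc = Rc_spec / A = 5.665e-06 / 8.3600e-09
Step 3: Rc = 6.78e+02 ohms

6.78e+02


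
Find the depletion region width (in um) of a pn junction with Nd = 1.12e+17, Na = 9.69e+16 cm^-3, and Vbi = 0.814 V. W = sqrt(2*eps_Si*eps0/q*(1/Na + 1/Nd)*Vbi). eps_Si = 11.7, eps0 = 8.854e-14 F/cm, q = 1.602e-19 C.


Step 1: 1/Na + 1/Nd = 1/9.69e+16 + 1/1.12e+17 = 1.92485e-17
Step 2: 2*eps*eps0/q = 2*11.7*8.854e-14/1.602e-19 = 1.293281e+07
Step 3: W^2 = 1.293281e+07 * 1.92485e-17 * 0.814 = 2.02635e-10
Step 4: W = sqrt(2.02635e-10) = 1.423e-05 cm = 0.1423 um

0.1423


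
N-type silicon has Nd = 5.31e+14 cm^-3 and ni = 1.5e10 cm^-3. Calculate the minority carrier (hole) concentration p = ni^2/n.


Step 1: Since Nd >> ni, n ≈ Nd = 5.31e+14 cm^-3
Step 2: p = ni^2 / n = (1.5e10)^2 / 5.31e+14
Step 3: p = 2.25e20 / 5.31e+14 = 4.24e+05 cm^-3

4.24e+05


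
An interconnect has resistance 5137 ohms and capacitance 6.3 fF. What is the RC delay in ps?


Step 1: tau = R * C
Step 2: tau = 5137 * 6.3 fF = 5137 * 6.3e-15 F
Step 3: tau = 3.23631e-11 s = 32.3631 ps

32.3631


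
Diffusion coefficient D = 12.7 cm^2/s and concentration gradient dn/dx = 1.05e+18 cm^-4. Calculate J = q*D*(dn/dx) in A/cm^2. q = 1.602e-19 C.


Step 1: J = q * D * (dn/dx)
Step 2: J = 1.602e-19 * 12.7 * 1.05e+18
Step 3: J = 2.14e+00 A/cm^2

2.14e+00


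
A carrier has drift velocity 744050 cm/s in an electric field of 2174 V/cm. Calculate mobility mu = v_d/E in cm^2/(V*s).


Step 1: mu = v_d / E
Step 2: mu = 744050 / 2174
Step 3: mu = 342.25 cm^2/(V*s)

342.25


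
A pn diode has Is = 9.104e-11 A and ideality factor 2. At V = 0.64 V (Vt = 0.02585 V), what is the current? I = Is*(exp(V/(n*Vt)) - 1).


Step 1: V/(n*Vt) = 0.64/(2*0.02585) = 12.3791
Step 2: exp(12.3791) = 2.3778e+05
Step 3: I = 9.104e-11 * (2.3778e+05 - 1) = 2.16e-05 A

2.16e-05


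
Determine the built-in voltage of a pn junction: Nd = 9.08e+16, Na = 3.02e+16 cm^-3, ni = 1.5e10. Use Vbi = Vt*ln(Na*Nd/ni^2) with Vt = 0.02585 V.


Step 1: Compute Na*Nd/ni^2 = 3.02e+16 * 9.08e+16 / (1.5e10)^2 = 1.2187e+13
Step 2: ln(1.2187e+13) = 30.1314
Step 3: Vbi = 0.02585 * 30.1314 = 0.779 V

0.779


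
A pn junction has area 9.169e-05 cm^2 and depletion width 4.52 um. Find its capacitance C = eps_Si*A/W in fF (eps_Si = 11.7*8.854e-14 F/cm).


Step 1: eps_Si = 11.7 * 8.854e-14 = 1.035918e-12 F/cm
Step 2: W in cm = 4.52 * 1e-4 = 4.52e-04 cm
Step 3: C = 1.035918e-12 * 9.169e-05 / 4.52e-04 = 2.101401e-13 F
Step 4: C = 210.14 fF

210.14


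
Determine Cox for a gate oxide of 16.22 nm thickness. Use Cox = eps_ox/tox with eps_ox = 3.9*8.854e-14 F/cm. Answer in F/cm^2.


Step 1: eps_ox = 3.9 * 8.854e-14 = 3.45306e-13 F/cm
Step 2: tox in cm = 16.22 nm * 1e-7 = 1.6220e-06 cm
Step 3: Cox = 3.45306e-13 / 1.6220e-06 = 2.13e-07 F/cm^2

2.13e-07


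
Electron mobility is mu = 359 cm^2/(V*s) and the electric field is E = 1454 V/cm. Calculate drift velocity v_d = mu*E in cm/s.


Step 1: v_d = mu * E
Step 2: v_d = 359 * 1454 = 521986
Step 3: v_d = 5.22e+05 cm/s

5.22e+05


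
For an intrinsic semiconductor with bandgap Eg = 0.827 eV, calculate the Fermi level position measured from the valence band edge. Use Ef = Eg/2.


Step 1: For an intrinsic semiconductor, the Fermi level sits at midgap.
Step 2: Ef = Eg / 2 = 0.827 / 2 = 0.4135 eV

0.4135


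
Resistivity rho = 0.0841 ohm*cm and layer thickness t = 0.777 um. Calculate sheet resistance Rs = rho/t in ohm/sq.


Step 1: Convert thickness to cm: t = 0.777 um = 7.7700e-05 cm
Step 2: Rs = rho / t = 0.0841 / 7.7700e-05
Step 3: Rs = 1082.4 ohm/sq

1082.4


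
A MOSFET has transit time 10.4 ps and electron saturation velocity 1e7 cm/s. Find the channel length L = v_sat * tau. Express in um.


Step 1: tau in seconds = 10.4 ps * 1e-12 = 1.0400e-11 s
Step 2: L = v_sat * tau = 1e7 * 1.0400e-11 = 1.0400e-04 cm
Step 3: L in um = 1.0400e-04 * 1e4 = 1.04 um

1.04


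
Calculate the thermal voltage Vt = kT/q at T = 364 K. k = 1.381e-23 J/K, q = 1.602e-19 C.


Step 1: kT = 1.381e-23 * 364 = 5.02684e-21 J
Step 2: Vt = kT/q = 5.02684e-21 / 1.602e-19
Step 3: Vt = 0.03138 V

0.03138


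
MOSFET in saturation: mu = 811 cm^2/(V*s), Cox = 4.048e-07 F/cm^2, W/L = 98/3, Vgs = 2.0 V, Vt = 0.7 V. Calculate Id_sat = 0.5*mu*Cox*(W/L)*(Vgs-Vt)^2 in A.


Step 1: Overdrive voltage Vov = Vgs - Vt = 2.0 - 0.7 = 1.3 V
Step 2: W/L = 98/3 = 32.6667
Step 3: Id = 0.5 * 811 * 4.048e-07 * 32.6667 * 1.3^2
Step 4: Id = 9.06e-03 A

9.06e-03


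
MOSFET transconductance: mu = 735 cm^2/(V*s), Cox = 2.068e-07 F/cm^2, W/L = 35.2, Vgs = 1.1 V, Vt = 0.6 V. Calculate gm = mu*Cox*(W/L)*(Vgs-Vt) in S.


Step 1: Vov = Vgs - Vt = 1.1 - 0.6 = 0.5 V
Step 2: gm = mu * Cox * (W/L) * Vov
Step 3: gm = 735 * 2.068e-07 * 35.2 * 0.5 = 2.68e-03 S

2.68e-03


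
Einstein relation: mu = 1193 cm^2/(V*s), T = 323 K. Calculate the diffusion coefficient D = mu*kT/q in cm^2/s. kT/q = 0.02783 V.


Step 1: D = mu * (kT/q)
Step 2: D = 1193 * 0.02783
Step 3: D = 33.2 cm^2/s

33.2


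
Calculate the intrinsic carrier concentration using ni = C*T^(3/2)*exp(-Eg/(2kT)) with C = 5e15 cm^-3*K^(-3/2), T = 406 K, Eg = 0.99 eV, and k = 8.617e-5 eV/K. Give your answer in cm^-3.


Step 1: Compute kT = 8.617e-5 * 406 = 0.03498502 eV
Step 2: Exponent = -Eg/(2kT) = -0.99/(2*0.03498502) = -14.14891
Step 3: T^(3/2) = 406^1.5 = 8180.67
Step 4: ni = 5e15 * 8180.67 * exp(-14.14891) = 2.93e+13 cm^-3

2.93e+13


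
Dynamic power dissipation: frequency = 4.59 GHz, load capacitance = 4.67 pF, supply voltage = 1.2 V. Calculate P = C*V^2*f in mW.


Step 1: V^2 = 1.2^2 = 1.44 V^2
Step 2: P = C*V^2*f = 4.67e-12 F * 1.44 * 4.59e9 Hz
Step 3: P = 3.0866832e-02 W
Step 4: P = 30.867 mW

30.867


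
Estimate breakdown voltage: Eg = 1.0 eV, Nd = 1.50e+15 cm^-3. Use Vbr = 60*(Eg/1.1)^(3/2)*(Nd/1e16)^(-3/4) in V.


Step 1: Eg/1.1 = 1.0/1.1 = 0.909091
Step 2: (Eg/1.1)^1.5 = 0.909091^1.5 = 0.866784
Step 3: (Nd/1e16)^(-0.75) = (0.15)^(-0.75) = 4.148887
Step 4: Vbr = 60 * 0.866784 * 4.148887 = 215.8 V

215.8


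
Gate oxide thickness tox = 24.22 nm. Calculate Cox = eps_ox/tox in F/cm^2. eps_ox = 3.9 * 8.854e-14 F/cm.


Step 1: eps_ox = 3.9 * 8.854e-14 = 3.45306e-13 F/cm
Step 2: tox in cm = 24.22 nm * 1e-7 = 2.4220e-06 cm
Step 3: Cox = 3.45306e-13 / 2.4220e-06 = 1.43e-07 F/cm^2

1.43e-07


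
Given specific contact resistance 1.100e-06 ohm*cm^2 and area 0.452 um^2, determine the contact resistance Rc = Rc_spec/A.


Step 1: Convert area to cm^2: 0.452 um^2 = 4.5200e-09 cm^2
Step 2: Rc = Rc_spec / A = 1.100e-06 / 4.5200e-09
Step 3: Rc = 2.43e+02 ohms

2.43e+02


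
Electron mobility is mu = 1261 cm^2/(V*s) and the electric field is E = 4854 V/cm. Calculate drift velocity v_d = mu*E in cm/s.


Step 1: v_d = mu * E
Step 2: v_d = 1261 * 4854 = 6120894
Step 3: v_d = 6.12e+06 cm/s

6.12e+06


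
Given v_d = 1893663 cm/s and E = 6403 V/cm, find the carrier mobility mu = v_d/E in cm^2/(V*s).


Step 1: mu = v_d / E
Step 2: mu = 1893663 / 6403
Step 3: mu = 295.75 cm^2/(V*s)

295.75


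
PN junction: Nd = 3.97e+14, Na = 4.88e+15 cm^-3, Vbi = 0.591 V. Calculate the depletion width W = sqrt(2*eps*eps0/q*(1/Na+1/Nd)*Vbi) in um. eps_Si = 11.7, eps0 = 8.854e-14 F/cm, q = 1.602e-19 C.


Step 1: 1/Na + 1/Nd = 1/4.88e+15 + 1/3.97e+14 = 2.72381e-15
Step 2: 2*eps*eps0/q = 2*11.7*8.854e-14/1.602e-19 = 1.293281e+07
Step 3: W^2 = 1.293281e+07 * 2.72381e-15 * 0.591 = 2.08189e-08
Step 4: W = sqrt(2.08189e-08) = 1.443e-04 cm = 1.443 um

1.443


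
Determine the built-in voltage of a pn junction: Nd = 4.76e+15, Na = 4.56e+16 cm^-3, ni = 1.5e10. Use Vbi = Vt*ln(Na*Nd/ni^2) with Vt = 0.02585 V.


Step 1: Compute Na*Nd/ni^2 = 4.56e+16 * 4.76e+15 / (1.5e10)^2 = 9.6469e+11
Step 2: ln(9.6469e+11) = 27.5951
Step 3: Vbi = 0.02585 * 27.5951 = 0.713 V

0.713


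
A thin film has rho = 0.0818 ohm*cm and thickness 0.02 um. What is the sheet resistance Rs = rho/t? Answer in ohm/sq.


Step 1: Convert thickness to cm: t = 0.02 um = 2.0000e-06 cm
Step 2: Rs = rho / t = 0.0818 / 2.0000e-06
Step 3: Rs = 40900.0 ohm/sq

40900.0


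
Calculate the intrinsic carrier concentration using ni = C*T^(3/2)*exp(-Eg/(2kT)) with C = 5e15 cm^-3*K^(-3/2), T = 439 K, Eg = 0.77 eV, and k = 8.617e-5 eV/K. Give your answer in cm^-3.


Step 1: Compute kT = 8.617e-5 * 439 = 0.03782863 eV
Step 2: Exponent = -Eg/(2kT) = -0.77/(2*0.03782863) = -10.17748
Step 3: T^(3/2) = 439^1.5 = 9198.07
Step 4: ni = 5e15 * 9198.07 * exp(-10.17748) = 1.75e+15 cm^-3

1.75e+15


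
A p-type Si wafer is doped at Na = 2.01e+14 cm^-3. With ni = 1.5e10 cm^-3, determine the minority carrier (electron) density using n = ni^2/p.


Step 1: Majority hole concentration p ≈ Na = 2.01e+14 cm^-3
Step 2: n = ni^2 / Na = (1.5e10)^2 / 2.01e+14
Step 3: n = 1.12e+06 cm^-3

1.12e+06


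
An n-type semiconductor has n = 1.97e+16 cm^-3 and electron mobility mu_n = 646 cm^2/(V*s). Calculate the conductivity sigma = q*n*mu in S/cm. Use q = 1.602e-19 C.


Step 1: sigma = q * n * mu
Step 2: sigma = 1.602e-19 * 1.97e+16 * 646
Step 3: sigma = 2.039e+00 S/cm

2.039e+00


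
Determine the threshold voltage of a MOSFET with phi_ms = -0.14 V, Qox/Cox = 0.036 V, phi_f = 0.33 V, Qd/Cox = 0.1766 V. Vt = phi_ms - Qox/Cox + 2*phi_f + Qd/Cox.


Step 1: Vt = phi_ms - Qox/Cox + 2*phi_f + Qd/Cox
Step 2: Vt = -0.14 - 0.036 + 2*0.33 + 0.1766
Step 3: Vt = -0.14 - 0.036 + 0.66 + 0.1766
Step 4: Vt = 0.6606 V

0.6606


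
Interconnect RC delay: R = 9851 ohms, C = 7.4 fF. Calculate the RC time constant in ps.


Step 1: tau = R * C
Step 2: tau = 9851 * 7.4 fF = 9851 * 7.4e-15 F
Step 3: tau = 7.28974e-11 s = 72.8974 ps

72.8974


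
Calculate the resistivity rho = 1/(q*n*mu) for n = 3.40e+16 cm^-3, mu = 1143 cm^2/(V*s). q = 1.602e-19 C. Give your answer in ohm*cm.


Step 1: sigma = q * n * mu = 1.602e-19 * 3.40e+16 * 1143 = 6.22569e+00 S/cm
Step 2: rho = 1 / sigma = 1 / 6.22569e+00 = 0.1606 ohm*cm

0.1606


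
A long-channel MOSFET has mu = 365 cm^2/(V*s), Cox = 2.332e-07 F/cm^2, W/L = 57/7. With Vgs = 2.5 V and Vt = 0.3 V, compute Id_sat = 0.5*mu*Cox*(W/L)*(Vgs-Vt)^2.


Step 1: Overdrive voltage Vov = Vgs - Vt = 2.5 - 0.3 = 2.2 V
Step 2: W/L = 57/7 = 8.14286
Step 3: Id = 0.5 * 365 * 2.332e-07 * 8.14286 * 2.2^2
Step 4: Id = 1.68e-03 A

1.68e-03


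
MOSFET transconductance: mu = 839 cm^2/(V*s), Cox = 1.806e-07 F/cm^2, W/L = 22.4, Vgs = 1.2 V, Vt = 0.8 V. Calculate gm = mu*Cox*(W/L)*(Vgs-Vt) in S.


Step 1: Vov = Vgs - Vt = 1.2 - 0.8 = 0.4 V
Step 2: gm = mu * Cox * (W/L) * Vov
Step 3: gm = 839 * 1.806e-07 * 22.4 * 0.4 = 1.36e-03 S

1.36e-03


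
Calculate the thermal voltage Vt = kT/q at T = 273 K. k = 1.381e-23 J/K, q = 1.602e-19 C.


Step 1: kT = 1.381e-23 * 273 = 3.77013e-21 J
Step 2: Vt = kT/q = 3.77013e-21 / 1.602e-19
Step 3: Vt = 0.02353 V

0.02353


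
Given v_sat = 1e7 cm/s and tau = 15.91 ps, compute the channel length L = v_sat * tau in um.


Step 1: tau in seconds = 15.91 ps * 1e-12 = 1.5910e-11 s
Step 2: L = v_sat * tau = 1e7 * 1.5910e-11 = 1.5910e-04 cm
Step 3: L in um = 1.5910e-04 * 1e4 = 1.591 um

1.591


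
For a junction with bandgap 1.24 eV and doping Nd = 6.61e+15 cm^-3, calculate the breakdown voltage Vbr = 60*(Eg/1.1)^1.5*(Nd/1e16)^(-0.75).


Step 1: Eg/1.1 = 1.24/1.1 = 1.127273
Step 2: (Eg/1.1)^1.5 = 1.127273^1.5 = 1.196861
Step 3: (Nd/1e16)^(-0.75) = (0.661)^(-0.75) = 1.364108
Step 4: Vbr = 60 * 1.196861 * 1.364108 = 98.0 V

98.0


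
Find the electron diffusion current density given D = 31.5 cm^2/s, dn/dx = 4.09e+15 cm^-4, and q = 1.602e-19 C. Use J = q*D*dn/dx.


Step 1: J = q * D * (dn/dx)
Step 2: J = 1.602e-19 * 31.5 * 4.09e+15
Step 3: J = 2.06e-02 A/cm^2

2.06e-02


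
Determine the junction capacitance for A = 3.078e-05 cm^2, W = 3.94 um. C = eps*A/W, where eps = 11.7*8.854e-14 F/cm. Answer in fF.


Step 1: eps_Si = 11.7 * 8.854e-14 = 1.035918e-12 F/cm
Step 2: W in cm = 3.94 * 1e-4 = 3.94e-04 cm
Step 3: C = 1.035918e-12 * 3.078e-05 / 3.94e-04 = 8.092781e-14 F
Step 4: C = 80.93 fF

80.93


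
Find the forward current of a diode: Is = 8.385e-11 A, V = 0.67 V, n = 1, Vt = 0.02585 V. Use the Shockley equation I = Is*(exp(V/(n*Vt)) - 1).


Step 1: V/(n*Vt) = 0.67/(1*0.02585) = 25.9188
Step 2: exp(25.9188) = 1.8046e+11
Step 3: I = 8.385e-11 * (1.8046e+11 - 1) = 1.51e+01 A

1.51e+01


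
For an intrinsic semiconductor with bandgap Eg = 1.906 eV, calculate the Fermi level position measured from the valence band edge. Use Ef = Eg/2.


Step 1: For an intrinsic semiconductor, the Fermi level sits at midgap.
Step 2: Ef = Eg / 2 = 1.906 / 2 = 0.953 eV

0.953


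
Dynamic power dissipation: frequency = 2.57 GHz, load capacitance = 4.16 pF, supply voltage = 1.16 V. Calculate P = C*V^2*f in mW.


Step 1: V^2 = 1.16^2 = 1.3456 V^2
Step 2: P = C*V^2*f = 4.16e-12 F * 1.3456 * 2.57e9 Hz
Step 3: P = 1.438607872e-02 W
Step 4: P = 14.386 mW

14.386


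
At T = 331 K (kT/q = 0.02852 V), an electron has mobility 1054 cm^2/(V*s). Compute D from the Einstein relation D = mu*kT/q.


Step 1: D = mu * (kT/q)
Step 2: D = 1054 * 0.02852
Step 3: D = 30.06 cm^2/s

30.06


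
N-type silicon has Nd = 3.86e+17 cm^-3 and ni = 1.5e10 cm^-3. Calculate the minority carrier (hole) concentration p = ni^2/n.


Step 1: Since Nd >> ni, n ≈ Nd = 3.86e+17 cm^-3
Step 2: p = ni^2 / n = (1.5e10)^2 / 3.86e+17
Step 3: p = 2.25e20 / 3.86e+17 = 5.83e+02 cm^-3

5.83e+02


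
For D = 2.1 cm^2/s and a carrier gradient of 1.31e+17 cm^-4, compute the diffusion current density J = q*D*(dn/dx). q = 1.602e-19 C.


Step 1: J = q * D * (dn/dx)
Step 2: J = 1.602e-19 * 2.1 * 1.31e+17
Step 3: J = 4.41e-02 A/cm^2

4.41e-02


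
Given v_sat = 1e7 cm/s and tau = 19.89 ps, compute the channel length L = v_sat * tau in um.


Step 1: tau in seconds = 19.89 ps * 1e-12 = 1.9890e-11 s
Step 2: L = v_sat * tau = 1e7 * 1.9890e-11 = 1.9890e-04 cm
Step 3: L in um = 1.9890e-04 * 1e4 = 1.989 um

1.989


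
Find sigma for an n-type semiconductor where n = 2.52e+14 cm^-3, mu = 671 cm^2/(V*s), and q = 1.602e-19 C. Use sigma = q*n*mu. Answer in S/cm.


Step 1: sigma = q * n * mu
Step 2: sigma = 1.602e-19 * 2.52e+14 * 671
Step 3: sigma = 2.709e-02 S/cm

2.709e-02


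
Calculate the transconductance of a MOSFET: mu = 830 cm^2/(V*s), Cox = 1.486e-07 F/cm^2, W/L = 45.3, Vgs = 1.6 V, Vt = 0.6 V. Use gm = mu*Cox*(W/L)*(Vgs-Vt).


Step 1: Vov = Vgs - Vt = 1.6 - 0.6 = 1.0 V
Step 2: gm = mu * Cox * (W/L) * Vov
Step 3: gm = 830 * 1.486e-07 * 45.3 * 1.0 = 5.59e-03 S

5.59e-03


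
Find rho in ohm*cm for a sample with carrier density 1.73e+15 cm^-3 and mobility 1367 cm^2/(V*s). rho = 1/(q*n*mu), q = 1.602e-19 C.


Step 1: sigma = q * n * mu = 1.602e-19 * 1.73e+15 * 1367 = 3.78859e-01 S/cm
Step 2: rho = 1 / sigma = 1 / 3.78859e-01 = 2.64 ohm*cm

2.64


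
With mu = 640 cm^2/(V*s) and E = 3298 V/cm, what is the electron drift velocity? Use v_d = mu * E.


Step 1: v_d = mu * E
Step 2: v_d = 640 * 3298 = 2110720
Step 3: v_d = 2.11e+06 cm/s

2.11e+06


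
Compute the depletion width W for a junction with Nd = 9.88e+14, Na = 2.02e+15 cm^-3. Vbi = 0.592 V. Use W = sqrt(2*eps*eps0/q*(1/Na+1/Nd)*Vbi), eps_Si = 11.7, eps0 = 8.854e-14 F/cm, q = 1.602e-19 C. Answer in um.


Step 1: 1/Na + 1/Nd = 1/2.02e+15 + 1/9.88e+14 = 1.50720e-15
Step 2: 2*eps*eps0/q = 2*11.7*8.854e-14/1.602e-19 = 1.293281e+07
Step 3: W^2 = 1.293281e+07 * 1.50720e-15 * 0.592 = 1.15395e-08
Step 4: W = sqrt(1.15395e-08) = 1.074e-04 cm = 1.074 um

1.074


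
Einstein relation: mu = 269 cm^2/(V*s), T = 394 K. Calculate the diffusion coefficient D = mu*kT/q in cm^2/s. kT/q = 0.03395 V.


Step 1: D = mu * (kT/q)
Step 2: D = 269 * 0.03395
Step 3: D = 9.13 cm^2/s

9.13


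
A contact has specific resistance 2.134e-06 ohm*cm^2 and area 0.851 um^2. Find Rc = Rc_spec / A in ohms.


Step 1: Convert area to cm^2: 0.851 um^2 = 8.5100e-09 cm^2
Step 2: Rc = Rc_spec / A = 2.134e-06 / 8.5100e-09
Step 3: Rc = 2.51e+02 ohms

2.51e+02


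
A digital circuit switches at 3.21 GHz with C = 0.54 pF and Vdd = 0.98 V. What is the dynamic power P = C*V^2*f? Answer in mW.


Step 1: V^2 = 0.98^2 = 0.9604 V^2
Step 2: P = C*V^2*f = 0.54e-12 F * 0.9604 * 3.21e9 Hz
Step 3: P = 1.66475736e-03 W
Step 4: P = 1.665 mW

1.665


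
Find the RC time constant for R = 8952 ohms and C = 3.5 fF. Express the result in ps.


Step 1: tau = R * C
Step 2: tau = 8952 * 3.5 fF = 8952 * 3.5e-15 F
Step 3: tau = 3.1332e-11 s = 31.332 ps

31.332


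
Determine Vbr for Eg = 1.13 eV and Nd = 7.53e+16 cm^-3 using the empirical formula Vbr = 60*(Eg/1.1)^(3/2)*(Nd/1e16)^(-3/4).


Step 1: Eg/1.1 = 1.13/1.1 = 1.027273
Step 2: (Eg/1.1)^1.5 = 1.027273^1.5 = 1.041187
Step 3: (Nd/1e16)^(-0.75) = (7.53)^(-0.75) = 0.219990
Step 4: Vbr = 60 * 1.041187 * 0.219990 = 13.7 V

13.7


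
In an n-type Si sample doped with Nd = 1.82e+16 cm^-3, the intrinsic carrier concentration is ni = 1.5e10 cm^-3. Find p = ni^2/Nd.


Step 1: Since Nd >> ni, n ≈ Nd = 1.82e+16 cm^-3
Step 2: p = ni^2 / n = (1.5e10)^2 / 1.82e+16
Step 3: p = 2.25e20 / 1.82e+16 = 1.24e+04 cm^-3

1.24e+04


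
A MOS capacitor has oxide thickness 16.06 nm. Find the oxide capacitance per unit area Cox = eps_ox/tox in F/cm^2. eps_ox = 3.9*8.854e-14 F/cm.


Step 1: eps_ox = 3.9 * 8.854e-14 = 3.45306e-13 F/cm
Step 2: tox in cm = 16.06 nm * 1e-7 = 1.6060e-06 cm
Step 3: Cox = 3.45306e-13 / 1.6060e-06 = 2.15e-07 F/cm^2

2.15e-07


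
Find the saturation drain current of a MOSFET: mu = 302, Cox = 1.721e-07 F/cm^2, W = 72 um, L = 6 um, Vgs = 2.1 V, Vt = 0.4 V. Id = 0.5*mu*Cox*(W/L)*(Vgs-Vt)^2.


Step 1: Overdrive voltage Vov = Vgs - Vt = 2.1 - 0.4 = 1.7 V
Step 2: W/L = 72/6 = 12
Step 3: Id = 0.5 * 302 * 1.721e-07 * 12 * 1.7^2
Step 4: Id = 9.01e-04 A

9.01e-04


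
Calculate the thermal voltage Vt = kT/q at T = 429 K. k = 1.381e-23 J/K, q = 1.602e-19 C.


Step 1: kT = 1.381e-23 * 429 = 5.92449e-21 J
Step 2: Vt = kT/q = 5.92449e-21 / 1.602e-19
Step 3: Vt = 0.03698 V

0.03698


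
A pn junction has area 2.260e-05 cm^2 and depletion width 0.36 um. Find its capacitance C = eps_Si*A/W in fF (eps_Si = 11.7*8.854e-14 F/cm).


Step 1: eps_Si = 11.7 * 8.854e-14 = 1.035918e-12 F/cm
Step 2: W in cm = 0.36 * 1e-4 = 3.60e-05 cm
Step 3: C = 1.035918e-12 * 2.260e-05 / 3.60e-05 = 6.503263e-13 F
Step 4: C = 650.33 fF

650.33


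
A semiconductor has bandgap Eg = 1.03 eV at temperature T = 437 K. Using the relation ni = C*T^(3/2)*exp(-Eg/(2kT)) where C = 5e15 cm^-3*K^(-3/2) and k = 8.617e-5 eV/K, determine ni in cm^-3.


Step 1: Compute kT = 8.617e-5 * 437 = 0.03765629 eV
Step 2: Exponent = -Eg/(2kT) = -1.03/(2*0.03765629) = -13.67633
Step 3: T^(3/2) = 437^1.5 = 9135.29
Step 4: ni = 5e15 * 9135.29 * exp(-13.67633) = 5.25e+13 cm^-3

5.25e+13


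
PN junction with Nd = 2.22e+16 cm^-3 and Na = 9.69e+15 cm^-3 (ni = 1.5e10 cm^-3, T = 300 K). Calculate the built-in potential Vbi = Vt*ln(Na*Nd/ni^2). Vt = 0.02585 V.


Step 1: Compute Na*Nd/ni^2 = 9.69e+15 * 2.22e+16 / (1.5e10)^2 = 9.5608e+11
Step 2: ln(9.5608e+11) = 27.5861
Step 3: Vbi = 0.02585 * 27.5861 = 0.713 V

0.713


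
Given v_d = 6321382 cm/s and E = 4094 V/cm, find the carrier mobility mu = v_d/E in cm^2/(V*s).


Step 1: mu = v_d / E
Step 2: mu = 6321382 / 4094
Step 3: mu = 1544.06 cm^2/(V*s)

1544.06


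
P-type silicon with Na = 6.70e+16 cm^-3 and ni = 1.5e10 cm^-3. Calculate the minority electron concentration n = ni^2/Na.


Step 1: Majority hole concentration p ≈ Na = 6.70e+16 cm^-3
Step 2: n = ni^2 / Na = (1.5e10)^2 / 6.70e+16
Step 3: n = 3.36e+03 cm^-3

3.36e+03


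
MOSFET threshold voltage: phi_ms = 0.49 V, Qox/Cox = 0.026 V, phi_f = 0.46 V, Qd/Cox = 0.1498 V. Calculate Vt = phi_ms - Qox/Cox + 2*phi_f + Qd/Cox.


Step 1: Vt = phi_ms - Qox/Cox + 2*phi_f + Qd/Cox
Step 2: Vt = 0.49 - 0.026 + 2*0.46 + 0.1498
Step 3: Vt = 0.49 - 0.026 + 0.92 + 0.1498
Step 4: Vt = 1.5338 V

1.5338


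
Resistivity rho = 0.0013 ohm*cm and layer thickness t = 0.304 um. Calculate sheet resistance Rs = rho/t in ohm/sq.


Step 1: Convert thickness to cm: t = 0.304 um = 3.0400e-05 cm
Step 2: Rs = rho / t = 0.0013 / 3.0400e-05
Step 3: Rs = 42.8 ohm/sq

42.8


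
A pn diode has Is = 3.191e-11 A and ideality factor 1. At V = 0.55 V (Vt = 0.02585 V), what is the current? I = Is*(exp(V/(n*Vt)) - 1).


Step 1: V/(n*Vt) = 0.55/(1*0.02585) = 21.2766
Step 2: exp(21.2766) = 1.7390e+09
Step 3: I = 3.191e-11 * (1.7390e+09 - 1) = 5.55e-02 A

5.55e-02


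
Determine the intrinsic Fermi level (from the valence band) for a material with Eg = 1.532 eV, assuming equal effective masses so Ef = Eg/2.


Step 1: For an intrinsic semiconductor, the Fermi level sits at midgap.
Step 2: Ef = Eg / 2 = 1.532 / 2 = 0.766 eV

0.766


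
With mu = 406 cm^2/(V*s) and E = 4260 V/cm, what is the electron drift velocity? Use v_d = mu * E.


Step 1: v_d = mu * E
Step 2: v_d = 406 * 4260 = 1729560
Step 3: v_d = 1.73e+06 cm/s

1.73e+06


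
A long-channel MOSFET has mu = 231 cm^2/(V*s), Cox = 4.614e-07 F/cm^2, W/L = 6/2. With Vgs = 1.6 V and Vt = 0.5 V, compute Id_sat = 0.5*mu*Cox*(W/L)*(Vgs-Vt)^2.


Step 1: Overdrive voltage Vov = Vgs - Vt = 1.6 - 0.5 = 1.1 V
Step 2: W/L = 6/2 = 3
Step 3: Id = 0.5 * 231 * 4.614e-07 * 3 * 1.1^2
Step 4: Id = 1.93e-04 A

1.93e-04


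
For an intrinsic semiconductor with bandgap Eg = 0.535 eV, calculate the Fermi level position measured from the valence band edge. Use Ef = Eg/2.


Step 1: For an intrinsic semiconductor, the Fermi level sits at midgap.
Step 2: Ef = Eg / 2 = 0.535 / 2 = 0.2675 eV

0.2675


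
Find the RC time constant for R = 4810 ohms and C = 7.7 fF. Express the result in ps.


Step 1: tau = R * C
Step 2: tau = 4810 * 7.7 fF = 4810 * 7.7e-15 F
Step 3: tau = 3.7037e-11 s = 37.037 ps

37.037


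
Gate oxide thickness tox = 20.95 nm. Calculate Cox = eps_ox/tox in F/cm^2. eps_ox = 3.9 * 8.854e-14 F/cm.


Step 1: eps_ox = 3.9 * 8.854e-14 = 3.45306e-13 F/cm
Step 2: tox in cm = 20.95 nm * 1e-7 = 2.0950e-06 cm
Step 3: Cox = 3.45306e-13 / 2.0950e-06 = 1.65e-07 F/cm^2

1.65e-07
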